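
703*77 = 54131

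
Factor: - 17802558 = - 2^1*3^3*329677^1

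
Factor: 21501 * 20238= 435137238 = 2^1* 3^3*2389^1 * 3373^1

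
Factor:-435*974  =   - 423690= - 2^1*3^1*5^1  *29^1*487^1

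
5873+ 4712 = 10585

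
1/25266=1/25266= 0.00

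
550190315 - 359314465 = 190875850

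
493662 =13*37974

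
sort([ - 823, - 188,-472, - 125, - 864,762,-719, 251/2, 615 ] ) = [-864,-823,-719,-472, - 188, - 125, 251/2,  615,762 ] 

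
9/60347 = 9/60347 = 0.00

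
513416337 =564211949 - 50795612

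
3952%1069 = 745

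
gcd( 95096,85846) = 2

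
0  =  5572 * 0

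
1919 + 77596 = 79515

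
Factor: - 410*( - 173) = 2^1 * 5^1*41^1 * 173^1= 70930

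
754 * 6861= 5173194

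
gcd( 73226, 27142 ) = 82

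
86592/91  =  951 + 51/91 = 951.56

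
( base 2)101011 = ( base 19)25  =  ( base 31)1c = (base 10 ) 43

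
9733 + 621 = 10354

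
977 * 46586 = 45514522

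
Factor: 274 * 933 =255642=2^1*3^1 * 137^1*311^1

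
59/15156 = 59/15156= 0.00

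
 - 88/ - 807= 88/807 = 0.11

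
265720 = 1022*260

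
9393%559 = 449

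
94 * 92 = 8648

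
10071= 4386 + 5685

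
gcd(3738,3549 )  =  21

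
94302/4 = 23575+1/2 = 23575.50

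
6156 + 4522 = 10678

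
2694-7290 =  -4596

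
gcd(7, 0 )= 7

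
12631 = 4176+8455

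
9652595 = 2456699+7195896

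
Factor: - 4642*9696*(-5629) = 253354715328=2^6*3^1 * 11^1*13^1*101^1 * 211^1*433^1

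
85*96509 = 8203265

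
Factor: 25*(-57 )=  - 3^1*5^2*19^1= - 1425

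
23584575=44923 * 525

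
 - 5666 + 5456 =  - 210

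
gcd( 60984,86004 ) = 36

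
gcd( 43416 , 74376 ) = 72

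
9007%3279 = 2449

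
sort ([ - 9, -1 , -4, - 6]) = [ - 9,  -  6, - 4, - 1 ] 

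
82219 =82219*1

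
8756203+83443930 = 92200133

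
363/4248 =121/1416 = 0.09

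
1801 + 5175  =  6976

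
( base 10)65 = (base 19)38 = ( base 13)50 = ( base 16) 41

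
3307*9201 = 30427707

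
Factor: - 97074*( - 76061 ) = 7383545514 = 2^1* 3^2 *23^1*3307^1*5393^1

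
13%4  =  1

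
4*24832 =99328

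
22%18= 4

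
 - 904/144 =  - 113/18 = - 6.28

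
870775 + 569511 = 1440286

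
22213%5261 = 1169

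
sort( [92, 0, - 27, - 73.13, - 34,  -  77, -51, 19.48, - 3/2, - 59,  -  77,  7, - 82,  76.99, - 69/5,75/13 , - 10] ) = [ - 82, - 77, - 77,  -  73.13,  -  59,  -  51, - 34,-27, - 69/5,- 10, - 3/2,0, 75/13, 7 , 19.48, 76.99,92 ] 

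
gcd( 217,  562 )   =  1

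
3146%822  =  680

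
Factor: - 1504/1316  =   - 2^3 * 7^( - 1)=- 8/7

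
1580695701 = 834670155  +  746025546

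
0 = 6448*0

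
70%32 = 6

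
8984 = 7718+1266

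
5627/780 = 7  +  167/780 = 7.21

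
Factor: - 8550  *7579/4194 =-3600025/233=- 5^2*11^1 * 13^1*19^1*53^1*233^( - 1 ) 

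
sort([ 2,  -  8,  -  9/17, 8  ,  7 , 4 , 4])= [ - 8,  -  9/17,2, 4, 4, 7, 8] 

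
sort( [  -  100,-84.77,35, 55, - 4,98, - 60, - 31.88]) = [ -100 , - 84.77, - 60 , - 31.88 , - 4 , 35 , 55, 98]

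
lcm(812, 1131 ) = 31668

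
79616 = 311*256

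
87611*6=525666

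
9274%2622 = 1408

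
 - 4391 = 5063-9454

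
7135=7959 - 824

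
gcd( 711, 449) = 1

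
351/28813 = 351/28813= 0.01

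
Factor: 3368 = 2^3*421^1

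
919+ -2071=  - 1152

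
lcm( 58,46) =1334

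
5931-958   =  4973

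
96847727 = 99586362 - 2738635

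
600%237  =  126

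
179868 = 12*14989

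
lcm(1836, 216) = 3672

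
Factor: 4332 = 2^2*3^1*19^2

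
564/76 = 141/19= 7.42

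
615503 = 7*87929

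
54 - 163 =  - 109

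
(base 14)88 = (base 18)6C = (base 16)78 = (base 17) 71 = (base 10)120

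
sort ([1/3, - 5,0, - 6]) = [ - 6, - 5,0,1/3 ]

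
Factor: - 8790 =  - 2^1*3^1  *5^1*293^1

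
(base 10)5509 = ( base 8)12605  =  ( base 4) 1112011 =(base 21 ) ca7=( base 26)83n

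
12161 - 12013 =148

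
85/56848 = 5/3344= 0.00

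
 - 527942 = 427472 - 955414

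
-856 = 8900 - 9756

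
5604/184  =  1401/46= 30.46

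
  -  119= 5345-5464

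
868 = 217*4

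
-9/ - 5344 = 9/5344  =  0.00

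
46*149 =6854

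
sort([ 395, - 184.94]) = [-184.94,395]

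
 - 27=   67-94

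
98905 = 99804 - 899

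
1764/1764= 1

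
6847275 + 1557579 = 8404854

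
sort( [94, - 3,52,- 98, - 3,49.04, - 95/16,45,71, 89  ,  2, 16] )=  [ - 98, - 95/16, - 3,-3,  2 , 16,45, 49.04, 52,71,89, 94] 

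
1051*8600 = 9038600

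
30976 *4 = 123904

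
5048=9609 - 4561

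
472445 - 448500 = 23945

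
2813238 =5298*531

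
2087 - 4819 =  - 2732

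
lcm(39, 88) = 3432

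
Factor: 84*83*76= 2^4*3^1 * 7^1*19^1*83^1=529872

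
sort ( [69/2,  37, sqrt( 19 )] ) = [ sqrt(19) , 69/2, 37 ]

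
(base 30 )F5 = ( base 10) 455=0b111000111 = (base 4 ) 13013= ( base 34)DD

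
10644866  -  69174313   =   - 58529447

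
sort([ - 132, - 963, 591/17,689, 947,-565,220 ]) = [ - 963, - 565, - 132,591/17,  220, 689, 947 ]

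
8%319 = 8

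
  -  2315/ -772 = 2315/772 = 3.00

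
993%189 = 48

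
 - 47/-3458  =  47/3458 = 0.01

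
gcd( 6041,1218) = 7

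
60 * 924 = 55440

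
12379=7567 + 4812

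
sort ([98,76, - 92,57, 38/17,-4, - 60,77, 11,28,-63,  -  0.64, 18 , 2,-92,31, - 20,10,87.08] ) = [ - 92,  -  92, - 63,-60,-20, - 4, - 0.64, 2, 38/17, 10,11, 18, 28, 31,57,76 , 77 , 87.08,  98]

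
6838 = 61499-54661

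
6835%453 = 40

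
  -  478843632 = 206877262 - 685720894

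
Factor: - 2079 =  - 3^3*7^1*11^1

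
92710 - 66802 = 25908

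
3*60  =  180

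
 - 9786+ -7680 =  - 17466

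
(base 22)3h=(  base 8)123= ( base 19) 47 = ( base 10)83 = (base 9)102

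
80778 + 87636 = 168414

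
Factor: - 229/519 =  - 3^( - 1 )*173^( - 1 )*229^1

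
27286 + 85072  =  112358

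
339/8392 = 339/8392 =0.04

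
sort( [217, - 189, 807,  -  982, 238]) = [ - 982  , - 189,217, 238,807 ]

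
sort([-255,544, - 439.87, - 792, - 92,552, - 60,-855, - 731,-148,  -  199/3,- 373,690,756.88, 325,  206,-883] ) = [-883, - 855,-792, - 731,-439.87, - 373, - 255,-148, - 92 , - 199/3, - 60,206, 325, 544, 552,690, 756.88]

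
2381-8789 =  - 6408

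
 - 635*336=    - 213360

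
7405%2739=1927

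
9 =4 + 5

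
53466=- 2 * (- 26733)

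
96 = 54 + 42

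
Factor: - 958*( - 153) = 2^1*3^2*17^1 *479^1 = 146574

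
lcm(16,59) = 944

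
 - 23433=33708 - 57141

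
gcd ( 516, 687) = 3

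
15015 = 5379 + 9636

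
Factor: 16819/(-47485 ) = -5^( - 1)*11^2*139^1*9497^( - 1)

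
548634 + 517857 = 1066491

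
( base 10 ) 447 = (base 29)FC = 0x1BF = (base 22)k7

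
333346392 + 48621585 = 381967977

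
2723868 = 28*97281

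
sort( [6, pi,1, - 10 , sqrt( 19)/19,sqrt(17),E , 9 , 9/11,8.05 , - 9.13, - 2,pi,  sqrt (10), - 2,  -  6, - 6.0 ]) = [ - 10, - 9.13,-6, - 6.0, - 2,  -  2,sqrt (19 ) /19,  9/11, 1,  E,pi,pi, sqrt(10), sqrt (17),6,8.05,9 ]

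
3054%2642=412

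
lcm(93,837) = 837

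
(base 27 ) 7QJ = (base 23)b05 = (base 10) 5824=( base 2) 1011011000000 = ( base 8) 13300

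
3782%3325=457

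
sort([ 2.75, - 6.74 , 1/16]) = [ - 6.74, 1/16 , 2.75]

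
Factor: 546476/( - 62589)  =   - 2^2*3^( - 1 )*7^1* 29^1*31^( - 1) = -812/93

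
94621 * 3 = 283863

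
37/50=37/50  =  0.74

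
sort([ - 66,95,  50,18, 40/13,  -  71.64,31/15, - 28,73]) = [ - 71.64, - 66, - 28,31/15,40/13, 18, 50,73, 95]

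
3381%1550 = 281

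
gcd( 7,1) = 1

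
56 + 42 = 98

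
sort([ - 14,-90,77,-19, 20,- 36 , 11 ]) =[ - 90, - 36, - 19,  -  14, 11, 20, 77]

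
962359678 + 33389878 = 995749556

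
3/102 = 1/34 = 0.03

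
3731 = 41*91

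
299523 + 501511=801034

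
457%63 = 16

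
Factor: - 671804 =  - 2^2* 7^1*23993^1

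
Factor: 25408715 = 5^1*5081743^1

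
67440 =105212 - 37772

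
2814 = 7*402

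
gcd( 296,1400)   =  8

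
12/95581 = 12/95581 = 0.00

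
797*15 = 11955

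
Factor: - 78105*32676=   -  2552158980  =  - 2^2*3^2*5^1*7^1 * 41^1*127^1*389^1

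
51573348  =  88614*582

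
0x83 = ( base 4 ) 2003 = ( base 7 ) 245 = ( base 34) 3t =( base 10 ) 131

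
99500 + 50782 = 150282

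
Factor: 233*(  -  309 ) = - 3^1*103^1*233^1 = -  71997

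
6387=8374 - 1987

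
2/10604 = 1/5302 = 0.00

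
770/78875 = 154/15775=0.01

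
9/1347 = 3/449 = 0.01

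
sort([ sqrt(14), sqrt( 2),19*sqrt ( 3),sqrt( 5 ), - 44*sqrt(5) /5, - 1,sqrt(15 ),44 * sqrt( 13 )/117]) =[  -  44*sqrt( 5)/5, - 1, 44 * sqrt( 13) /117,sqrt(2 ),sqrt(  5),sqrt(14),  sqrt (15),19*sqrt( 3 )]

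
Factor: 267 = 3^1 * 89^1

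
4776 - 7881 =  - 3105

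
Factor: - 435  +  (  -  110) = -545 = -5^1*109^1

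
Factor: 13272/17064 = 7/9  =  3^(-2)*7^1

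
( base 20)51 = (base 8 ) 145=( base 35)2V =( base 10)101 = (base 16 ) 65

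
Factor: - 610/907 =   -  2^1*5^1*61^1*907^( - 1) 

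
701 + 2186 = 2887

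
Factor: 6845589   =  3^2*760621^1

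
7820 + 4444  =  12264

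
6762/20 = 3381/10 = 338.10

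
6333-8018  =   - 1685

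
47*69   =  3243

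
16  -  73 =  - 57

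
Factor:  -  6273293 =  - 13^1 * 59^1*8179^1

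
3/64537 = 3/64537 = 0.00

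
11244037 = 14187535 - 2943498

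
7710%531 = 276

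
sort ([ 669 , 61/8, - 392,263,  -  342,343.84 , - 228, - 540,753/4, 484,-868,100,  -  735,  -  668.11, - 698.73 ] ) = [ - 868, - 735,- 698.73, - 668.11, - 540, - 392, - 342 ,  -  228,61/8, 100, 753/4, 263, 343.84, 484,669 ] 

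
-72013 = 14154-86167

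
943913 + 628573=1572486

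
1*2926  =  2926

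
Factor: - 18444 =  - 2^2*3^1*29^1*53^1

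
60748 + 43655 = 104403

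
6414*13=83382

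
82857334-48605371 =34251963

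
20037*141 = 2825217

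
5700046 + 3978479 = 9678525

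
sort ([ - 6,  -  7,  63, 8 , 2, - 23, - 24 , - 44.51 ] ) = [ - 44.51,  -  24, - 23, - 7,-6,2, 8 , 63]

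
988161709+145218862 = 1133380571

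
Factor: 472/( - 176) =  - 59/22 = - 2^(  -  1)*11^(-1 ) * 59^1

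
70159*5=350795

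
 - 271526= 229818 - 501344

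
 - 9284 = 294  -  9578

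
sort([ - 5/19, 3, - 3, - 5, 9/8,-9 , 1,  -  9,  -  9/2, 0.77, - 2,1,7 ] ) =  [- 9, - 9,-5, - 9/2,  -  3, - 2,  -  5/19,0.77,1,1,  9/8, 3,7 ] 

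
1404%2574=1404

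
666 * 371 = 247086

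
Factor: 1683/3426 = 561/1142 = 2^(- 1)*3^1*11^1*17^1*571^( - 1 ) 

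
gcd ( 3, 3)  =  3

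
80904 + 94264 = 175168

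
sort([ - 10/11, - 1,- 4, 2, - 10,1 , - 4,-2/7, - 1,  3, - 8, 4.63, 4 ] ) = [ - 10,-8, - 4, - 4, - 1, - 1, -10/11, - 2/7,  1,2  ,  3,4, 4.63 ] 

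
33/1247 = 33/1247 =0.03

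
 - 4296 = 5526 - 9822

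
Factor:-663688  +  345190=  -  318498= - 2^1*3^1* 109^1 * 487^1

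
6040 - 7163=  - 1123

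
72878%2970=1598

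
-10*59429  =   - 594290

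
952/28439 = 952/28439 = 0.03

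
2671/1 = 2671 = 2671.00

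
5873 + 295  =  6168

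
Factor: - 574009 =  - 19^1*30211^1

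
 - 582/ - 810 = 97/135 = 0.72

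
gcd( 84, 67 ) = 1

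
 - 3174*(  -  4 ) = 12696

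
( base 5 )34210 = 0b100101111110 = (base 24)456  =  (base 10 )2430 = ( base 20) 61a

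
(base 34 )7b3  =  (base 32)88l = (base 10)8469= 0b10000100010101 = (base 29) a21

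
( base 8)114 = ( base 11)6A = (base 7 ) 136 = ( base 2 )1001100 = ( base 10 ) 76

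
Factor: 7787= 13^1*599^1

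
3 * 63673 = 191019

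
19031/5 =19031/5  =  3806.20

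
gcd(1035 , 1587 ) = 69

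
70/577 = 70/577 = 0.12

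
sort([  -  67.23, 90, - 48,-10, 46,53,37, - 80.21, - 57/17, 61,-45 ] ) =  [-80.21,-67.23, - 48, - 45, - 10, - 57/17,37,46, 53, 61,90 ]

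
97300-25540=71760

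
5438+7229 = 12667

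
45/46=45/46 = 0.98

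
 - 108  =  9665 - 9773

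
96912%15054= 6588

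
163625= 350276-186651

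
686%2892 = 686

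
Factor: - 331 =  - 331^1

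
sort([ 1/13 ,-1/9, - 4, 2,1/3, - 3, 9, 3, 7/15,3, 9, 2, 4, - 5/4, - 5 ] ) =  [ - 5 , - 4, - 3,-5/4, -1/9, 1/13,1/3, 7/15, 2, 2  ,  3, 3,4,9,9]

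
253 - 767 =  -514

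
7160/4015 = 1432/803 =1.78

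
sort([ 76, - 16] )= [ - 16,76]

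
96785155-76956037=19829118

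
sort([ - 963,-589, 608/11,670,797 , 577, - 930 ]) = [- 963,-930, - 589,608/11,577,670, 797]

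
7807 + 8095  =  15902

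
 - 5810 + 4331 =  - 1479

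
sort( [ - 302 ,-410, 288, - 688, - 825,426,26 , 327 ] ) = [-825,-688, - 410, - 302 , 26,288,  327,426]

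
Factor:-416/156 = - 8/3 = -2^3*3^( - 1)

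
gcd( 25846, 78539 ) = 1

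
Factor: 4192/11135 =2^5 * 5^(-1) *17^( - 1 ) = 32/85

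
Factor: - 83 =- 83^1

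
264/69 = 88/23 = 3.83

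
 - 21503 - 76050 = -97553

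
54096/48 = 1127 = 1127.00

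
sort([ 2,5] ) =[ 2,5]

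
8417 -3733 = 4684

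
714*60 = 42840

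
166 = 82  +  84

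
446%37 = 2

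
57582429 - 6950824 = 50631605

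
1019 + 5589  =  6608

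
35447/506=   70 + 27/506 = 70.05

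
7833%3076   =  1681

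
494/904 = 247/452 = 0.55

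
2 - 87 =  - 85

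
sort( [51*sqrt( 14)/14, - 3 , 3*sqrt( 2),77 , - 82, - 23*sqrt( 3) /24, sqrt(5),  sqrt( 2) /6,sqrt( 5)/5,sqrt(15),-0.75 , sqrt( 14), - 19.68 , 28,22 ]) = [- 82, - 19.68, - 3, - 23* sqrt( 3 ) /24,-0.75,  sqrt( 2 ) /6,sqrt( 5)/5, sqrt(5 ),sqrt( 14), sqrt ( 15), 3* sqrt (2) , 51  *sqrt( 14) /14,22,28,77 ] 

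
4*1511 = 6044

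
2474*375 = 927750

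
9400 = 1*9400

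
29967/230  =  130 + 67/230 = 130.29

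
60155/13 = 60155/13 = 4627.31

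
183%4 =3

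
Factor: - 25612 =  - 2^2*19^1*337^1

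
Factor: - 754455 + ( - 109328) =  - 863783^1 = - 863783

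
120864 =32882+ 87982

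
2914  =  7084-4170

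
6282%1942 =456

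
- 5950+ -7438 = - 13388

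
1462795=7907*185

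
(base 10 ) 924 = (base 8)1634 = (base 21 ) 220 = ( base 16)39c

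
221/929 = 221/929 = 0.24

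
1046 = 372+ 674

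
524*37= 19388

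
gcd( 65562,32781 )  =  32781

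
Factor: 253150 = 2^1*5^2*61^1*83^1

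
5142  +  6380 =11522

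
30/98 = 15/49  =  0.31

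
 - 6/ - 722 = 3/361 = 0.01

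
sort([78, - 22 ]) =[ - 22, 78] 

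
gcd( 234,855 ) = 9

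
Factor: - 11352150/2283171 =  - 2^1*3^3*5^2 * 11^( - 1)*43^(  -  1)*1609^( - 1)*2803^1 = - 3784050/761057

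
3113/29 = 107 + 10/29 = 107.34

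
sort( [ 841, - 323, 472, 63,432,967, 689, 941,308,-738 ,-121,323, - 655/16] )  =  [ - 738,- 323, - 121, - 655/16 , 63, 308, 323, 432, 472,689, 841, 941, 967] 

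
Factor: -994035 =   -  3^1*5^1 * 7^1*9467^1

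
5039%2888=2151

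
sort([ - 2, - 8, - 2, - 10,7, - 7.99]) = [ - 10, - 8, - 7.99, - 2, - 2,7 ] 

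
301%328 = 301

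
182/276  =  91/138  =  0.66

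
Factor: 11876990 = 2^1*5^1*1187699^1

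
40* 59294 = 2371760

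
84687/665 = 127+232/665 = 127.35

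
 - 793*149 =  - 118157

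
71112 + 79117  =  150229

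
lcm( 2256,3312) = 155664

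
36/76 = 9/19 = 0.47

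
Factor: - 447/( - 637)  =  3^1*7^(  -  2 )*13^ ( - 1) *149^1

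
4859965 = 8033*605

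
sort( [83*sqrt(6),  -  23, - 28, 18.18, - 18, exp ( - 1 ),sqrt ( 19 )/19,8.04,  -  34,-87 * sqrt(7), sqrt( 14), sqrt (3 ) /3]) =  [- 87*sqrt( 7), - 34, - 28,-23, - 18,sqrt(19 ) /19, exp( - 1), sqrt (3)/3, sqrt( 14 ),8.04 , 18.18, 83*sqrt( 6 )]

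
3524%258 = 170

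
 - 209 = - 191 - 18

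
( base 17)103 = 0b100100100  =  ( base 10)292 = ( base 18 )g4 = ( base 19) f7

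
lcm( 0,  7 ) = 0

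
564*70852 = 39960528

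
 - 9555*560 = -5350800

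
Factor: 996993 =3^2*110777^1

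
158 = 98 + 60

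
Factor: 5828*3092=18020176 =2^4*31^1*47^1 * 773^1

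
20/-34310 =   -  2/3431 = - 0.00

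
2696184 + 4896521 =7592705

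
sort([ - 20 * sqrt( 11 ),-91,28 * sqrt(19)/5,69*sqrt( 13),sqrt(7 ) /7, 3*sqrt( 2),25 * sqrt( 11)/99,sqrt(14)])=[ - 91 , - 20*sqrt(11) , sqrt ( 7)/7,25*sqrt(11) /99,sqrt(14 ),3 *sqrt(2), 28*sqrt ( 19)/5,69 * sqrt( 13)]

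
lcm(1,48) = 48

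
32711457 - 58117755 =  - 25406298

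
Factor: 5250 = 2^1*3^1*5^3*7^1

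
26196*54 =1414584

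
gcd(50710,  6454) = 922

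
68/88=17/22=0.77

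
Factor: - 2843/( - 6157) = 47^( - 1 )*131^( - 1 )*2843^1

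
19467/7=2781= 2781.00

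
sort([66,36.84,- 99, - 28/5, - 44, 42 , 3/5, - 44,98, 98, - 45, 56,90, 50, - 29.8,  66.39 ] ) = [ - 99,  -  45,-44, - 44 , - 29.8, - 28/5,  3/5,36.84 , 42,50,56,66,66.39, 90,98,98] 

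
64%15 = 4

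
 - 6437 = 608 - 7045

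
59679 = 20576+39103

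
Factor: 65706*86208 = 2^7*3^2*47^1*233^1 *449^1 = 5664382848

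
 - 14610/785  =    -  2922/157=-  18.61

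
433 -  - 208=641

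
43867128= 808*54291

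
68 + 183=251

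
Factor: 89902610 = 2^1*5^1*7^1*29^1*67^1 * 661^1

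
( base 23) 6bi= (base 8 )6565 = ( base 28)4b1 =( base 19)9A6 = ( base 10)3445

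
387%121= 24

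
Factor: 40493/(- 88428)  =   - 2^( - 2)*3^(-1)*7369^(-1)*40493^1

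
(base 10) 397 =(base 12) 291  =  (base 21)ij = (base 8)615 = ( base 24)gd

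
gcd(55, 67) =1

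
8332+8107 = 16439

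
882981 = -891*(  -  991 ) 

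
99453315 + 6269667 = 105722982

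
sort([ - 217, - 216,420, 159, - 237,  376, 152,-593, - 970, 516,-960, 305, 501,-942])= [-970, - 960, - 942, - 593, - 237, - 217,-216,152, 159,  305,376,420 , 501,516]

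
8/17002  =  4/8501 = 0.00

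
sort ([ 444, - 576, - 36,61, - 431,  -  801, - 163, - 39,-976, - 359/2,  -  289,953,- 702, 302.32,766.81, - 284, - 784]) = [  -  976,- 801 , - 784, - 702, - 576, - 431, - 289, - 284,-359/2 , - 163, - 39 , - 36,61, 302.32,  444  ,  766.81, 953]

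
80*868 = 69440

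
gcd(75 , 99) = 3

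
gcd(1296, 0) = 1296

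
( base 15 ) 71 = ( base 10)106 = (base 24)4a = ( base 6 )254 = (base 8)152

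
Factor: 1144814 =2^1*11^1*17^1*3061^1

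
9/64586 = 9/64586 = 0.00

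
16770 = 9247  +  7523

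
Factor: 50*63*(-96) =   -  302400=-2^6*3^3*5^2*7^1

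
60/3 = 20=20.00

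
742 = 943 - 201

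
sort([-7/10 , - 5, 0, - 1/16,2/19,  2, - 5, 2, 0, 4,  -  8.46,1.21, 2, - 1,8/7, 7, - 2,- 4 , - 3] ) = [-8.46,- 5, - 5, - 4, - 3, - 2 , - 1, - 7/10,-1/16,  0 , 0, 2/19,  8/7, 1.21,  2, 2, 2, 4, 7]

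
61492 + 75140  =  136632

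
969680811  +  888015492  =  1857696303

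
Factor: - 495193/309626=  -  2^( - 1)*17^1 * 23^(-1 )*53^(  -  1)* 127^( - 1 )*29129^1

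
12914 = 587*22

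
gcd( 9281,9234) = 1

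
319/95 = 319/95 =3.36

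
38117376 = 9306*4096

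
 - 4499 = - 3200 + -1299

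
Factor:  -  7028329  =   - 7^1*11^1 *97^1*941^1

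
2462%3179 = 2462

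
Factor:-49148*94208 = - 2^14*11^1*23^1*1117^1 = - 4630134784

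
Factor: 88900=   2^2 * 5^2*7^1*127^1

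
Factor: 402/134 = 3 = 3^1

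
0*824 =0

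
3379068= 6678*506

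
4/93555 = 4/93555 = 0.00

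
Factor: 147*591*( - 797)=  - 3^2*7^2*197^1*797^1 = - 69240969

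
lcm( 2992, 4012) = 176528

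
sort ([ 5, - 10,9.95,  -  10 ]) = [- 10, - 10,5,9.95]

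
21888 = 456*48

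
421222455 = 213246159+207976296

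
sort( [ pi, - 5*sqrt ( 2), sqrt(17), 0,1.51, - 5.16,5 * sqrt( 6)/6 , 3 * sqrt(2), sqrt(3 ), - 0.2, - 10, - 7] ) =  [ - 10,- 5 * sqrt (2 ), - 7, - 5.16,-0.2, 0,1.51, sqrt(3), 5*sqrt( 6) /6, pi, sqrt(17),  3*sqrt(2) ] 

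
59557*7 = 416899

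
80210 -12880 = 67330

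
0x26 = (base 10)38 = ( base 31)17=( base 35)13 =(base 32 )16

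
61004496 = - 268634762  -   - 329639258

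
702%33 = 9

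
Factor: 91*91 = 8281 = 7^2*13^2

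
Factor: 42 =2^1*3^1*7^1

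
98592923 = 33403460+65189463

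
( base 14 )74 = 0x66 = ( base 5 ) 402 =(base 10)102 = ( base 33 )33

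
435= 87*5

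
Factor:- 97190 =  - 2^1*5^1*9719^1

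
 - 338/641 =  - 1 + 303/641=-0.53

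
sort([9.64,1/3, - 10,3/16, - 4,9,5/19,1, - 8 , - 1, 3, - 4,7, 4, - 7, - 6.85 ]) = [ - 10,-8, - 7, - 6.85, - 4, - 4,-1,  3/16, 5/19,1/3, 1,3, 4, 7,  9, 9.64 ] 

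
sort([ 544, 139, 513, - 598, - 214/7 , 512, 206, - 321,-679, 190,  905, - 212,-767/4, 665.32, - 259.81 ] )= [ - 679, - 598, - 321,  -  259.81 ,-212 ,  -  767/4,-214/7, 139, 190, 206, 512, 513 , 544, 665.32, 905]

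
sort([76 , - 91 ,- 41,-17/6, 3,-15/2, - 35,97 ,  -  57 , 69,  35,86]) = [ -91, - 57, - 41,  -  35, - 15/2, - 17/6,3, 35,69,76,  86,97] 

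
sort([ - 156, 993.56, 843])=[ - 156,  843, 993.56]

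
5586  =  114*49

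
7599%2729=2141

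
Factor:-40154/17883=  - 2^1*3^( - 2) * 17^1 * 1181^1 * 1987^ (- 1)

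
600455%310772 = 289683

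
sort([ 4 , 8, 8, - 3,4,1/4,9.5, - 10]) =[ - 10, -3,1/4, 4, 4, 8,8,9.5]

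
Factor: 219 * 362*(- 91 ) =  - 7214298=-2^1  *3^1*7^1 *13^1*73^1*181^1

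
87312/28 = 21828/7= 3118.29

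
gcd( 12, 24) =12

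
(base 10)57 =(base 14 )41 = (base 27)23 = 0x39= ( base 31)1q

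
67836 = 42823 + 25013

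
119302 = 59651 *2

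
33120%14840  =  3440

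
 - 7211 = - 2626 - 4585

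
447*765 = 341955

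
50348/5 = 50348/5= 10069.60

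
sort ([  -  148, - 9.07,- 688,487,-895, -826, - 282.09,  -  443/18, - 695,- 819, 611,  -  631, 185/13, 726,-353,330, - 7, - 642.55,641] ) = [ - 895, - 826, - 819, - 695, - 688,-642.55,-631,  -  353, - 282.09, - 148, - 443/18, - 9.07,-7, 185/13 , 330, 487, 611,641  ,  726] 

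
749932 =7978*94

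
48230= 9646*5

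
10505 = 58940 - 48435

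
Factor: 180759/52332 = 677/196 = 2^( -2 )*7^( - 2 )*677^1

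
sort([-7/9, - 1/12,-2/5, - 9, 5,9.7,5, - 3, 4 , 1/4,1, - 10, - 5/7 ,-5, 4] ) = [  -  10,-9, - 5, - 3, - 7/9, - 5/7,-2/5, - 1/12, 1/4,1, 4, 4, 5,  5, 9.7]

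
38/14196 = 19/7098 = 0.00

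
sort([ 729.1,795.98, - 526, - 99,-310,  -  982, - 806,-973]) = [ - 982,- 973, - 806, - 526,-310 , - 99, 729.1, 795.98 ]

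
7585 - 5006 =2579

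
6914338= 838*8251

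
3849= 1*3849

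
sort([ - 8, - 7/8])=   [-8,- 7/8]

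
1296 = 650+646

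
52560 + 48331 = 100891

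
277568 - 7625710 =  - 7348142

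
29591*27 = 798957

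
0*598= 0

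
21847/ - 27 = -21847/27 = - 809.15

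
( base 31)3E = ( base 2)1101011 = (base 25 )47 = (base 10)107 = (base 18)5H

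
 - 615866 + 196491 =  - 419375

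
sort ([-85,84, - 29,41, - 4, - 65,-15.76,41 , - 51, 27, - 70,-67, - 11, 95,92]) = [ - 85, - 70, - 67,  -  65,-51, - 29, - 15.76, - 11,  -  4,27,41, 41, 84,92,95 ] 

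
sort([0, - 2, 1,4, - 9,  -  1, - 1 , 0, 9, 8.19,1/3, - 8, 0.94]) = [ - 9, - 8, - 2 ,  -  1, - 1,0, 0, 1/3, 0.94,  1 , 4,8.19,9] 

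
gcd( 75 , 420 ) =15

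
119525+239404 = 358929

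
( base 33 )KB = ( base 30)mb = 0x29F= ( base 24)13n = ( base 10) 671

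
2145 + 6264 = 8409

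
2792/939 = 2+914/939 = 2.97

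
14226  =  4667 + 9559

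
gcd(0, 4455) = 4455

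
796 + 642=1438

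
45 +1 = 46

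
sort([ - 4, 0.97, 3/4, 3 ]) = [-4, 3/4,0.97, 3]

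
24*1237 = 29688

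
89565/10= 17913/2 = 8956.50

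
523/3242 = 523/3242=0.16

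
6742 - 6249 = 493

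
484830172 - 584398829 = - 99568657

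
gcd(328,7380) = 164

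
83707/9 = 83707/9 = 9300.78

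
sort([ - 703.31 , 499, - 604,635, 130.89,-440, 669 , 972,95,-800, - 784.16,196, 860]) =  [ - 800, - 784.16, - 703.31 , - 604,  -  440 , 95,130.89,196,499,635,  669 , 860,972]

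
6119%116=87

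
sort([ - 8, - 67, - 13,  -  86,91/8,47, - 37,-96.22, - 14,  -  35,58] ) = [ - 96.22, - 86,  -  67, - 37, - 35 , - 14, - 13 ,- 8, 91/8, 47 , 58]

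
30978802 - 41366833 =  - 10388031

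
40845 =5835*7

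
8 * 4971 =39768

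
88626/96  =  14771/16  =  923.19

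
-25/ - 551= 25/551 = 0.05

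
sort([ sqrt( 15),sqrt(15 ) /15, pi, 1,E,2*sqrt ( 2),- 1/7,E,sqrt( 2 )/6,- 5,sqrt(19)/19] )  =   [ - 5,-1/7,sqrt (19) /19,  sqrt (2)/6 , sqrt( 15)/15, 1,E, E,2*sqrt(2),pi,sqrt(15)]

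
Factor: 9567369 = 3^3*7^1*223^1*227^1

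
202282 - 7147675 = -6945393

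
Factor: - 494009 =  - 41^1*12049^1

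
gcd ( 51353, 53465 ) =1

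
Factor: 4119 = 3^1*1373^1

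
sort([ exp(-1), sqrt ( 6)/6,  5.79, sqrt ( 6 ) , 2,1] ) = [exp(-1),sqrt( 6 )/6,1,2, sqrt( 6 ), 5.79]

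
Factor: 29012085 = 3^2*  5^1*23^1*28031^1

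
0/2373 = 0  =  0.00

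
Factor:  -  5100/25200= -2^ ( - 2 )*3^(-1)*7^( - 1) * 17^1 = - 17/84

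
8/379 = 8/379 = 0.02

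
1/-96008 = -1 + 96007/96008 = - 0.00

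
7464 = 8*933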